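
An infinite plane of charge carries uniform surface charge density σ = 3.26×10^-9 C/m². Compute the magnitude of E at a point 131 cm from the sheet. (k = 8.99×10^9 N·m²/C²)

184 N/C

By planar symmetry E is perpendicular to the sheet and uniform; use a Gaussian pillbox with flat faces of area A on each side of the sheet.
Flux Φ = 2EA and Q_enc = σA, so 2EA = σA/ε₀ ⇒ E = |σ|/(2ε₀), independent of distance.
E = 2πk|σ| = 2π(8.99×10^9)(3.26e-9) = 184 N/C.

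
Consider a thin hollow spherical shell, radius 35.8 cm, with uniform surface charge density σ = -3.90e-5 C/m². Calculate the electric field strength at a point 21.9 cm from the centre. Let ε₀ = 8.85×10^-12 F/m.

Use a concentric Gaussian sphere at r = 21.9 cm (inside the shell, r < 35.8 cm).
All the charge is outside the Gaussian surface: Q_enc = 0, hence E = 0 everywhere inside the shell.

E = 0 (no enclosed charge)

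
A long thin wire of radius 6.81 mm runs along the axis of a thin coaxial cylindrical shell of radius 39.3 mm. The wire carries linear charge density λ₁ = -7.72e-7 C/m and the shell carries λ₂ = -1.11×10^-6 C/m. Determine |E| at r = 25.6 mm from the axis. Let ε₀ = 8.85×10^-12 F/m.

Choose a coaxial cylinder of radius r = 25.6 mm (arbitrary length L) as the Gaussian surface (between the conductors, 6.81 mm < r < 39.3 mm).
The shell at 39.3 mm lies outside the Gaussian surface, so λ_enc = λ₁ = -7.72×10^-7 C/m.
Since E is radial and uniform over the curved surface, Φ = E·2πrL = Q_enc/ε₀ = λ_enc L/ε₀.
E = |λ_enc|/(2πε₀r) = (7.72×10^-7)/(2π·8.85×10^-12·0.0256) = 5.42×10^5 N/C.

E = 5.42×10^5 N/C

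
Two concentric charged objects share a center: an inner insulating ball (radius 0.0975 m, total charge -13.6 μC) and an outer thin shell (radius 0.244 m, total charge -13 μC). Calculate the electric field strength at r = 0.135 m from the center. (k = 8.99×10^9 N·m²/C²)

By spherical symmetry E is radial; choose a Gaussian sphere of radius r = 0.135 m (between the bodies, 0.0975 m < r < 0.244 m).
Only the inner charge is enclosed; the outer shell contributes nothing inside itself. Q_enc = -13.6 μC = -1.36×10^-5 C.
Applying ∮E·dA = Q_enc/ε₀ with Φ = E(4πr²):
E = k|Q_enc|/r² = (8.99×10^9)(1.36×10^-5)/(0.135)² = 6.71×10^6 N/C.

|E| ≈ 6.71×10^6 V/m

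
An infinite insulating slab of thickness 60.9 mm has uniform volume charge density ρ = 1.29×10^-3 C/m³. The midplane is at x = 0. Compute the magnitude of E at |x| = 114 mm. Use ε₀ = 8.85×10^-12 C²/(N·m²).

E = 4.44×10^6 N/C

The point |x| = 114 mm lies outside the slab (half-thickness 0.03045 m). A symmetric pillbox spanning the full slab encloses Q_enc = ρ·d·A.
Flux = 2EA ⇒ E = |ρ|d/(2ε₀), independent of distance outside.
E = (1.29×10^-3)(0.0609)/(2·8.85×10^-12) = 4.44×10^6 N/C.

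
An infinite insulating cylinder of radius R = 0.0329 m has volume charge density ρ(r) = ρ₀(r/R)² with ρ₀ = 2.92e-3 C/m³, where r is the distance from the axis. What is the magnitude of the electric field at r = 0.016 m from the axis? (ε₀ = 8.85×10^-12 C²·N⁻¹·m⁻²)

E ≈ 3.12×10^5 V/m

Coaxial Gaussian cylinder, radius r = 0.016 m, length L (r < R).
Integrating ρ over the cross-section to radius r: λ_enc = (2πρ₀/R²) ∫₀^r r'^3 dr' = 2πρ₀ r^4/(4·R²) = 2.777×10^-7 C/m.
Since E is radial and uniform over the curved surface, Φ = E·2πrL = Q_enc/ε₀ = λ_enc L/ε₀.
E = |λ_enc|/(2πε₀r) = (2.777×10^-7)/(2π·8.85×10^-12·0.016) = 3.12e5 N/C.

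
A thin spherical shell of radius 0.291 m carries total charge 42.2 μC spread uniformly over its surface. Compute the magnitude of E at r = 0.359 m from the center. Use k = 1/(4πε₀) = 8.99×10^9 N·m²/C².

|E| = 2.94×10^6 V/m

Use a concentric Gaussian sphere at r = 0.359 m (r > 0.291 m).
The entire shell is enclosed: Q_enc = 4.22e-5 C.
Gauss's law: E·4πr² = Q_enc/ε₀.
E = k|Q_enc|/r² = (8.99×10^9)(4.22×10^-5)/(0.359)² = 2.94×10^6 N/C.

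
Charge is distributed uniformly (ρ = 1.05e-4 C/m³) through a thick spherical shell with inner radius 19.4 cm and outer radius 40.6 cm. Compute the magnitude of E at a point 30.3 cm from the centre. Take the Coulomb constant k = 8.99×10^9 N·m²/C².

|E| ≈ 8.84×10^5 V/m

Use a concentric Gaussian sphere at r = 30.3 cm (within the shell material, 19.4 cm < r < 40.6 cm).
Enclosed charge is the volume from a to r: Q_enc = (4π/3)ρ(r³ − a³) = 9.024×10^-6 C.
Since E is radial and uniform over the Gaussian sphere, Φ = E·4πr² = Q_enc/ε₀.
E = k|Q_enc|/r² = (8.99×10^9)(9.024×10^-6)/(0.303)² = 8.84e5 N/C.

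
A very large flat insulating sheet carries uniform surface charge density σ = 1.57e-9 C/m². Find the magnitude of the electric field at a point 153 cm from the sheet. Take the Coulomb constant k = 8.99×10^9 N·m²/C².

|E| = 88.7 N/C

By planar symmetry E is perpendicular to the sheet and uniform; use a Gaussian pillbox with flat faces of area A on each side of the sheet.
Only the two end caps contribute flux: Φ = 2EA. With Q_enc = σA, Gauss's law gives E = |σ|/(2ε₀).
E = 2πk|σ| = 2π(8.99×10^9)(1.57e-9) = 88.7 N/C.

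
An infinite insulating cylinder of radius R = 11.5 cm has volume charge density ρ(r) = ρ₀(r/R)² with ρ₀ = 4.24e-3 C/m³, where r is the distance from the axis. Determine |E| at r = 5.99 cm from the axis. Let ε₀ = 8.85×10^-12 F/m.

Take a coaxial cylindrical Gaussian surface of radius r = 5.99 cm and length L (r < R).
Integrating ρ over the cross-section to radius r: λ_enc = (2πρ₀/R²) ∫₀^r r'^3 dr' = 2πρ₀ r^4/(4·R²) = 6.483e-6 C/m.
Gauss's law: E·2πrL = λ_enc L/ε₀.
E = |λ_enc|/(2πε₀r) = (6.483×10^-6)/(2π·8.85×10^-12·0.0599) = 1.95×10^6 N/C.

|E| = 1.95×10^6 N/C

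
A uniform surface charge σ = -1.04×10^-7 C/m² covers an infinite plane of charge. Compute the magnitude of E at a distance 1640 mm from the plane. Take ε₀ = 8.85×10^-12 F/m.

The symmetry is planar: E is normal to the sheet and the same magnitude on both sides. Take a pillbox straddling the sheet with end-cap area A.
Only the two end caps contribute flux: Φ = 2EA. With Q_enc = σA, Gauss's law gives E = |σ|/(2ε₀).
E = |σ|/(2ε₀) = (1.04×10^-7)/(2·8.85×10^-12) = 5.88e3 N/C.

E ≈ 5.88×10^3 V/m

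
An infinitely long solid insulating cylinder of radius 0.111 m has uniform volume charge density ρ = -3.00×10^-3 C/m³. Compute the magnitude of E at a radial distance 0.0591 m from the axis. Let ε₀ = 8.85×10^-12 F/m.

Take a coaxial cylindrical Gaussian surface of radius r = 0.0591 m and length L (r < R).
Charge inside radius r per length L is ρ·πr²·L, so λ_enc = ρπr² = -3.292e-5 C/m.
Gauss's law: E·2πrL = λ_enc L/ε₀.
E = |λ_enc|/(2πε₀r) = (3.292e-5)/(2π·8.85×10^-12·0.0591) = 1.00×10^7 N/C.

|E| = 1.00×10^7 V/m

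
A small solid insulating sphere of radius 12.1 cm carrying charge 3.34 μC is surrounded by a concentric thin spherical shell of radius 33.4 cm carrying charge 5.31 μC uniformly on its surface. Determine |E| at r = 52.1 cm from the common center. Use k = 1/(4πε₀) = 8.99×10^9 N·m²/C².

E ≈ 2.86×10^5 V/m

By spherical symmetry E is radial; choose a Gaussian sphere of radius r = 52.1 cm (r > 33.4 cm, enclosing both).
Q_enc = (3.34 μC) + (5.31 μC) = 8.65×10^-6 C.
Since E is radial and uniform over the Gaussian sphere, Φ = E·4πr² = Q_enc/ε₀.
E = k|Q_enc|/r² = (8.99×10^9)(8.65×10^-6)/(0.521)² = 2.86e5 N/C.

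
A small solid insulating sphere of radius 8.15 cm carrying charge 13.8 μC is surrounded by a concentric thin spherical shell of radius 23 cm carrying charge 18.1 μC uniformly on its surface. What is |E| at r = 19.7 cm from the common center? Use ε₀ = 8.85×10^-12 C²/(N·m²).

Symmetry ⇒ E = E(r) r̂. Gaussian sphere of radius r = 19.7 cm (between the bodies, 8.15 cm < r < 23 cm).
The shell at 23 cm lies outside the Gaussian surface, so Q_enc = 13.8 μC = 1.38e-5 C.
Gauss's law: E·4πr² = Q_enc/ε₀.
E = |Q_enc|/(4πε₀r²) = (1.38e-5)/(4π·8.85×10^-12·(0.197)²) = 3.20e6 N/C.

|E| ≈ 3.20×10^6 V/m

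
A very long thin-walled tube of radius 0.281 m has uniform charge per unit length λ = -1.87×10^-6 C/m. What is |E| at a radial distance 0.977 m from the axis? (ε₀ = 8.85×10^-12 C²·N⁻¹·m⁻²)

3.44e4 N/C

Choose a coaxial cylinder of radius r = 0.977 m (arbitrary length L) as the Gaussian surface (r > 0.281 m).
The full line charge is enclosed: λ_enc = -1.87×10^-6 C/m.
Gauss's law: E·2πrL = λ_enc L/ε₀.
E = |λ_enc|/(2πε₀r) = (1.87×10^-6)/(2π·8.85×10^-12·0.977) = 3.44×10^4 N/C.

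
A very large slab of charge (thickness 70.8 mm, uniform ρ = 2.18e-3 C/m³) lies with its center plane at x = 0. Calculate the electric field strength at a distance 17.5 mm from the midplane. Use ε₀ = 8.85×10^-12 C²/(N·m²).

By symmetry E is perpendicular to the slab. A Gaussian pillbox from −17.5 mm to +17.5 mm (face area A) lies entirely within the slab.
Q_enc = ρ·(2x)·A and flux = 2EA, so 2EA = 2ρxA/ε₀ ⇒ E = |ρ|x/ε₀.
E = (2.18×10^-3)(0.0175)/(8.85×10^-12) = 4.31×10^6 N/C.

4.31×10^6 V/m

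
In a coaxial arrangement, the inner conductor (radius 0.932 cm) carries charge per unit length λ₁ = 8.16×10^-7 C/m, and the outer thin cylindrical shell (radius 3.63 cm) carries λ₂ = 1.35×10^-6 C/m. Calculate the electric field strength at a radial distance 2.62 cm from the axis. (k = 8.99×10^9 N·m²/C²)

Take a coaxial cylindrical Gaussian surface of radius r = 2.62 cm and length L (between the conductors, 0.932 cm < r < 3.63 cm).
Only the inner wire is enclosed; the outer shell contributes nothing inside itself. λ_enc = λ₁ = 8.16×10^-7 C/m.
Since E is radial and uniform over the curved surface, Φ = E·2πrL = Q_enc/ε₀ = λ_enc L/ε₀.
E = 2k|λ_enc|/r = 2(8.99×10^9)(8.16e-7)/(0.0262) = 5.60×10^5 N/C.

E = 5.60×10^5 V/m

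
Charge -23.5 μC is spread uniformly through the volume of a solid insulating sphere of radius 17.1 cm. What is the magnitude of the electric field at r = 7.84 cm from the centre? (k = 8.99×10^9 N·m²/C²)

By spherical symmetry E is radial; choose a Gaussian sphere of radius r = 7.84 cm (r < R).
Only the charge within r is enclosed: Q_enc = Q·(r/R)³ = (-23.5 μC)·(7.84 cm/17.1 cm)³ = -2.265e-6 C.
Gauss's law: E·4πr² = Q_enc/ε₀.
E = k|Q_enc|/r² = (8.99×10^9)(2.265e-6)/(0.0784)² = 3.31×10^6 N/C.

|E| = 3.31×10^6 N/C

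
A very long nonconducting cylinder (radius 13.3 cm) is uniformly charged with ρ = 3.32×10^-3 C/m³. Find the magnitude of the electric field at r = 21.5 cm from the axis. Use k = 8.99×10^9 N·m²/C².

|E| ≈ 1.54×10^7 V/m

By cylindrical symmetry E is radial; use a coaxial Gaussian cylinder of radius 21.5 cm and length L (r > 13.3 cm, full cross-section enclosed).
λ_enc = ρ·πR² = (3.32×10^-3)π(0.133)² = 1.845×10^-4 C/m.
Applying ∮E·dA = Q_enc/ε₀ with the end caps contributing no flux:
E = 2k|λ_enc|/r = 2(8.99×10^9)(1.845×10^-4)/(0.215) = 1.54e7 N/C.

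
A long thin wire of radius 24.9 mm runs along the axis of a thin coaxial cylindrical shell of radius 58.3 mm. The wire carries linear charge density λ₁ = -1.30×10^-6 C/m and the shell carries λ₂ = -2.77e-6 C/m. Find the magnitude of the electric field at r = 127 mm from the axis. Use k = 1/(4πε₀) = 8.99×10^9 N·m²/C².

5.76×10^5 V/m

Choose a coaxial cylinder of radius r = 127 mm (arbitrary length L) as the Gaussian surface (r > 58.3 mm, enclosing both).
λ_enc = λ₁ + λ₂ = (-1.30e-6) + (-2.77×10^-6) = -4.07e-6 C/m.
Applying ∮E·dA = Q_enc/ε₀ with the end caps contributing no flux:
E = 2k|λ_enc|/r = 2(8.99×10^9)(4.07e-6)/(0.127) = 5.76×10^5 N/C.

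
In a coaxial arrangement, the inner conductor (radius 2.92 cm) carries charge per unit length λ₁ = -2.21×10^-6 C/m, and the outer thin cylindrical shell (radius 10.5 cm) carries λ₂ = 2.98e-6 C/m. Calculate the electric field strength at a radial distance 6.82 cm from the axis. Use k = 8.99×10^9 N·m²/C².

Take a coaxial cylindrical Gaussian surface of radius r = 6.82 cm and length L (between the conductors, 2.92 cm < r < 10.5 cm).
The shell at 10.5 cm lies outside the Gaussian surface, so λ_enc = λ₁ = -2.21×10^-6 C/m.
Gauss's law: E·2πrL = λ_enc L/ε₀.
E = 2k|λ_enc|/r = 2(8.99×10^9)(2.21×10^-6)/(0.0682) = 5.83×10^5 N/C.

E ≈ 5.83×10^5 V/m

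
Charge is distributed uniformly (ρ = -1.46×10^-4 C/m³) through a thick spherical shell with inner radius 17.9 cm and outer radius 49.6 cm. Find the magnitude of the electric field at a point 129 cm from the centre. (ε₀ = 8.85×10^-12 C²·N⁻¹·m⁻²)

Take a concentric spherical Gaussian surface of radius r = 129 cm (r > 49.6 cm, enclosing the whole shell).
Q_enc = ρ·(4π/3)(b³ − a³) = (-1.46×10^-4)·(4π/3)·((0.496)³ − (0.179)³) = -7.112×10^-5 C.
Since E is radial and uniform over the Gaussian sphere, Φ = E·4πr² = Q_enc/ε₀.
E = |Q_enc|/(4πε₀r²) = (7.112×10^-5)/(4π·8.85×10^-12·(1.29)²) = 3.84e5 N/C.

|E| = 3.84e5 N/C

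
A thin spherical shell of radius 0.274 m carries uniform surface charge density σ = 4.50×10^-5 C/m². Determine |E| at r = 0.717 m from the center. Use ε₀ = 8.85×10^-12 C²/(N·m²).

Symmetry ⇒ E = E(r) r̂. Gaussian sphere of radius r = 0.717 m (r > 0.274 m).
The entire shell is enclosed: Q_enc = σ·4πR² = (4.50×10^-5)·4π·(0.274)² = 4.245e-5 C.
By Gauss's law, ∮E·dA = E·4πr² = Q_enc/ε₀.
E = |Q_enc|/(4πε₀r²) = (4.245×10^-5)/(4π·8.85×10^-12·(0.717)²) = 7.43×10^5 N/C.

E = 7.43×10^5 V/m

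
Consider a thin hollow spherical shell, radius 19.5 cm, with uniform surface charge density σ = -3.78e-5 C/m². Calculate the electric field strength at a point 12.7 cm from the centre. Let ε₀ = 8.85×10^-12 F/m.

Symmetry ⇒ E = E(r) r̂. Gaussian sphere of radius r = 12.7 cm (inside the shell, r < 19.5 cm).
All the charge is outside the Gaussian surface: Q_enc = 0, hence E = 0 everywhere inside the shell.

E = 0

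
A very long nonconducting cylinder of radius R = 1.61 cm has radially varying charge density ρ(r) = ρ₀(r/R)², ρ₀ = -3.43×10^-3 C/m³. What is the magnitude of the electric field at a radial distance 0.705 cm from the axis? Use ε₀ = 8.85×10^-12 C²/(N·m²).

|E| = 1.31e5 N/C

Choose a coaxial cylinder of radius r = 0.705 cm (arbitrary length L) as the Gaussian surface (r < R).
Integrating ρ over the cross-section to radius r: λ_enc = (2πρ₀/R²) ∫₀^r r'^3 dr' = 2πρ₀ r^4/(4·R²) = -5.135×10^-8 C/m.
Applying ∮E·dA = Q_enc/ε₀ with the end caps contributing no flux:
E = |λ_enc|/(2πε₀r) = (5.135×10^-8)/(2π·8.85×10^-12·0.00705) = 1.31×10^5 N/C.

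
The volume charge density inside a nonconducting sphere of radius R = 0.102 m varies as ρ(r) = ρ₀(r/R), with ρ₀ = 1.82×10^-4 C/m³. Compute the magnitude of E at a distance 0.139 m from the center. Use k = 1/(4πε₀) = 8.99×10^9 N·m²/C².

|E| = 2.82×10^5 V/m

Symmetry ⇒ E = E(r) r̂. Gaussian sphere of radius r = 0.139 m (r > R, all charge enclosed).
Q_enc = 4π ∫₀^R ρ₀(r'/R)^1 r'² dr' = 4πρ₀R³/4 = 6.068×10^-7 C.
Applying ∮E·dA = Q_enc/ε₀ with Φ = E(4πr²):
E = k|Q_enc|/r² = (8.99×10^9)(6.068e-7)/(0.139)² = 2.82e5 N/C.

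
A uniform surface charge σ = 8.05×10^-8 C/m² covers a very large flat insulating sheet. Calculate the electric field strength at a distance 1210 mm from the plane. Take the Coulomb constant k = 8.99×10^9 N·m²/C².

By planar symmetry E is perpendicular to the sheet and uniform; use a Gaussian pillbox with flat faces of area A on each side of the sheet.
Flux Φ = 2EA and Q_enc = σA, so 2EA = σA/ε₀ ⇒ E = |σ|/(2ε₀), independent of distance.
E = 2πk|σ| = 2π(8.99×10^9)(8.05×10^-8) = 4.55×10^3 N/C.

|E| ≈ 4.55×10^3 N/C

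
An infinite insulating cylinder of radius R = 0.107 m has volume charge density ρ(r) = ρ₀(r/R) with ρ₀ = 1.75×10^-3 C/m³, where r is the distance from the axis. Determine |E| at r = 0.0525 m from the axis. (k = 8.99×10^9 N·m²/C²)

By cylindrical symmetry E is radial; use a coaxial Gaussian cylinder of radius 0.0525 m and length L (r < R).
Integrating ρ over the cross-section to radius r: λ_enc = (2πρ₀/R) ∫₀^r r'^2 dr' = 2πρ₀ r^3/(3·R) = 4.957e-6 C/m.
Applying ∮E·dA = Q_enc/ε₀ with the end caps contributing no flux:
E = 2k|λ_enc|/r = 2(8.99×10^9)(4.957×10^-6)/(0.0525) = 1.70e6 N/C.

E = 1.70×10^6 V/m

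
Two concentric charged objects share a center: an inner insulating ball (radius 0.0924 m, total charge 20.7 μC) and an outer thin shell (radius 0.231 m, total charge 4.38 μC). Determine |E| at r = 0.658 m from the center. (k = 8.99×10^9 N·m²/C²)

|E| ≈ 5.21×10^5 V/m

Take a concentric spherical Gaussian surface of radius r = 0.658 m (r > 0.231 m, enclosing both).
Q_enc = (20.7 μC) + (4.38 μC) = 2.508e-5 C.
Gauss's law: E·4πr² = Q_enc/ε₀.
E = k|Q_enc|/r² = (8.99×10^9)(2.508×10^-5)/(0.658)² = 5.21×10^5 N/C.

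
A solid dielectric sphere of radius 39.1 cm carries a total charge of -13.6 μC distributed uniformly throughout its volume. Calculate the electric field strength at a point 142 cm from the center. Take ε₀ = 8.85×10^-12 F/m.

By spherical symmetry E is radial; choose a Gaussian sphere of radius r = 142 cm (r > R, so the entire charge is enclosed).
Q_enc = -13.6 μC = -1.36×10^-5 C.
Gauss's law: E·4πr² = Q_enc/ε₀.
E = |Q_enc|/(4πε₀r²) = (1.36×10^-5)/(4π·8.85×10^-12·(1.42)²) = 6.06e4 N/C.

E ≈ 6.06e4 V/m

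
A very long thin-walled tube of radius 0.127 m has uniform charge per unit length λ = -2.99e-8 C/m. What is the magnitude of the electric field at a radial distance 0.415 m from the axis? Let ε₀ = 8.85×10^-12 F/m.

1.30e3 N/C

Choose a coaxial cylinder of radius r = 0.415 m (arbitrary length L) as the Gaussian surface (r > 0.127 m).
The full line charge is enclosed: λ_enc = -2.99e-8 C/m.
Since E is radial and uniform over the curved surface, Φ = E·2πrL = Q_enc/ε₀ = λ_enc L/ε₀.
E = |λ_enc|/(2πε₀r) = (2.99×10^-8)/(2π·8.85×10^-12·0.415) = 1.30e3 N/C.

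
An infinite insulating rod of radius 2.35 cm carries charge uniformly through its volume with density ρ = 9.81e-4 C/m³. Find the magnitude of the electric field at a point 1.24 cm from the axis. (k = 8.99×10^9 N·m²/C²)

Choose a coaxial cylinder of radius r = 1.24 cm (arbitrary length L) as the Gaussian surface (r < R).
Enclosed charge per unit length: λ_enc = ρ·πr² = (9.81e-4)π(0.0124)² = 4.739×10^-7 C/m.
Gauss's law: E·2πrL = λ_enc L/ε₀.
E = 2k|λ_enc|/r = 2(8.99×10^9)(4.739×10^-7)/(0.0124) = 6.87×10^5 N/C.

|E| = 6.87e5 N/C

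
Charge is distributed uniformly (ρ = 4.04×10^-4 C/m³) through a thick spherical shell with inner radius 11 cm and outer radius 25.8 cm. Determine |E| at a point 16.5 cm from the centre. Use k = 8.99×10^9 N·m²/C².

By spherical symmetry E is radial; choose a Gaussian sphere of radius r = 16.5 cm (within the shell material, 11 cm < r < 25.8 cm).
Enclosed charge is the volume from a to r: Q_enc = (4π/3)ρ(r³ − a³) = 5.349×10^-6 C.
Applying ∮E·dA = Q_enc/ε₀ with Φ = E(4πr²):
E = k|Q_enc|/r² = (8.99×10^9)(5.349×10^-6)/(0.165)² = 1.77×10^6 N/C.

1.77×10^6 V/m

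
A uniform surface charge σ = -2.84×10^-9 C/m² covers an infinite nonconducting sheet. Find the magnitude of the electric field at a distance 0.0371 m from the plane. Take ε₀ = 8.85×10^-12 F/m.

By planar symmetry E is perpendicular to the sheet and uniform; use a Gaussian pillbox with flat faces of area A on each side of the sheet.
Only the two end caps contribute flux: Φ = 2EA. With Q_enc = σA, Gauss's law gives E = |σ|/(2ε₀).
E = |σ|/(2ε₀) = (2.84e-9)/(2·8.85×10^-12) = 160 N/C.

|E| ≈ 160 N/C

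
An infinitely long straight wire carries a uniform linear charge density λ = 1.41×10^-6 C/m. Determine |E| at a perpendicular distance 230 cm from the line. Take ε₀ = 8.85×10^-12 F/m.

E = 1.10e4 V/m

Coaxial Gaussian cylinder, radius r = 230 cm, length L.
Q_enc = λL, so λ_enc = 1.41×10^-6 C/m.
Applying ∮E·dA = Q_enc/ε₀ with the end caps contributing no flux:
E = |λ_enc|/(2πε₀r) = (1.41e-6)/(2π·8.85×10^-12·2.3) = 1.10e4 N/C.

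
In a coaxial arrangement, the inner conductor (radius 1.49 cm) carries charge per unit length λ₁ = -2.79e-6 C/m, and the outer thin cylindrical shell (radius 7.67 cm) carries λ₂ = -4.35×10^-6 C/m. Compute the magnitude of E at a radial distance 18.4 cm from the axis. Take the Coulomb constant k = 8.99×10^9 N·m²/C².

By cylindrical symmetry E is radial; use a coaxial Gaussian cylinder of radius 18.4 cm and length L (r > 7.67 cm, enclosing both).
λ_enc = λ₁ + λ₂ = (-2.79×10^-6) + (-4.35×10^-6) = -7.14×10^-6 C/m.
Since E is radial and uniform over the curved surface, Φ = E·2πrL = Q_enc/ε₀ = λ_enc L/ε₀.
E = 2k|λ_enc|/r = 2(8.99×10^9)(7.14e-6)/(0.184) = 6.98×10^5 N/C.

E ≈ 6.98×10^5 V/m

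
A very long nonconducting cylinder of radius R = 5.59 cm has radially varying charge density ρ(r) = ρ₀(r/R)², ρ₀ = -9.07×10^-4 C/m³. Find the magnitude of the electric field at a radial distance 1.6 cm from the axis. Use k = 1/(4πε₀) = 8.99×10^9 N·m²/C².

Choose a coaxial cylinder of radius r = 1.6 cm (arbitrary length L) as the Gaussian surface (r < R).
Integrating ρ over the cross-section to radius r: λ_enc = (2πρ₀/R²) ∫₀^r r'^3 dr' = 2πρ₀ r^4/(4·R²) = -2.988×10^-8 C/m.
By Gauss's law (flux through the curved wall only), E·2πrL = λ_enc L/ε₀.
E = 2k|λ_enc|/r = 2(8.99×10^9)(2.988×10^-8)/(0.016) = 3.36×10^4 N/C.

3.36×10^4 N/C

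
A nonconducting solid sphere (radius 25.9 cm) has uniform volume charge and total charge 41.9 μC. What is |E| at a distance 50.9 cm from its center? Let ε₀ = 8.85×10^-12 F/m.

Use a concentric Gaussian sphere at r = 50.9 cm (r > R, so the entire charge is enclosed).
Q_enc = 41.9 μC = 4.19×10^-5 C.
By Gauss's law, ∮E·dA = E·4πr² = Q_enc/ε₀.
E = |Q_enc|/(4πε₀r²) = (4.19e-5)/(4π·8.85×10^-12·(0.509)²) = 1.45×10^6 N/C.

|E| = 1.45×10^6 N/C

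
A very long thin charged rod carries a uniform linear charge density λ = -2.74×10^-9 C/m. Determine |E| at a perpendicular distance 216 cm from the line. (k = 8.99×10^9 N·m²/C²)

|E| = 22.8 N/C

By cylindrical symmetry E is radial; use a coaxial Gaussian cylinder of radius 216 cm and length L.
Q_enc = λL, so λ_enc = -2.74e-9 C/m.
By Gauss's law (flux through the curved wall only), E·2πrL = λ_enc L/ε₀.
E = 2k|λ_enc|/r = 2(8.99×10^9)(2.74e-9)/(2.16) = 22.8 N/C.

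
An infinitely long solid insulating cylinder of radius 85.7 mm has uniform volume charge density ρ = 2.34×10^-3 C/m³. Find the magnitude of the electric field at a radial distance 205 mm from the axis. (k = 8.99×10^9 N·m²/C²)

Take a coaxial cylindrical Gaussian surface of radius r = 205 mm and length L (r > 85.7 mm, full cross-section enclosed).
λ_enc = ρ·πR² = (2.34e-3)π(0.0857)² = 5.399e-5 C/m.
Gauss's law: E·2πrL = λ_enc L/ε₀.
E = 2k|λ_enc|/r = 2(8.99×10^9)(5.399×10^-5)/(0.205) = 4.74×10^6 N/C.

|E| ≈ 4.74e6 N/C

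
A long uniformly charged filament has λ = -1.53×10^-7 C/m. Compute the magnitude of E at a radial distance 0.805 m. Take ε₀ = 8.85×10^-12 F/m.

Choose a coaxial cylinder of radius r = 0.805 m (arbitrary length L) as the Gaussian surface.
Q_enc = λL, so λ_enc = -1.53×10^-7 C/m.
Since E is radial and uniform over the curved surface, Φ = E·2πrL = Q_enc/ε₀ = λ_enc L/ε₀.
E = |λ_enc|/(2πε₀r) = (1.53×10^-7)/(2π·8.85×10^-12·0.805) = 3.42×10^3 N/C.

3.42×10^3 V/m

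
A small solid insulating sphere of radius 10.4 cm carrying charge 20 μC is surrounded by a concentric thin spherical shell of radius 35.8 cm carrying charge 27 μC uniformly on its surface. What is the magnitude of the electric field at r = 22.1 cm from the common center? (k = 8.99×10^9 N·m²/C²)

By spherical symmetry E is radial; choose a Gaussian sphere of radius r = 22.1 cm (between the bodies, 10.4 cm < r < 35.8 cm).
The shell at 35.8 cm lies outside the Gaussian surface, so Q_enc = 20 μC = 2.00e-5 C.
Gauss's law: E·4πr² = Q_enc/ε₀.
E = k|Q_enc|/r² = (8.99×10^9)(2.00e-5)/(0.221)² = 3.68×10^6 N/C.

E = 3.68×10^6 N/C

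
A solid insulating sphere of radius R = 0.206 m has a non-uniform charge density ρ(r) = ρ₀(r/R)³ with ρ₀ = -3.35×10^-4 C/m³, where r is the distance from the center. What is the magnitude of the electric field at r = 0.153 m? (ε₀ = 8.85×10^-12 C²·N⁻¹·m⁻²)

By spherical symmetry E is radial; choose a Gaussian sphere of radius r = 0.153 m (r < R).
Q_enc = ∫₀^r ρ(r')·4πr'² dr' = (4πρ₀/R³) ∫₀^r r'^5 dr' = 4πρ₀ r^6/(6·R³) = -1.03×10^-6 C.
Gauss's law: E·4πr² = Q_enc/ε₀.
E = |Q_enc|/(4πε₀r²) = (1.03e-6)/(4π·8.85×10^-12·(0.153)²) = 3.95×10^5 N/C.

3.95×10^5 N/C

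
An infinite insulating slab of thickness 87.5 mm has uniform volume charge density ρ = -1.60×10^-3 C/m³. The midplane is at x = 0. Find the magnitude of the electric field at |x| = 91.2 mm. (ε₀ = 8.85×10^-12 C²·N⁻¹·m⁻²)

The point |x| = 91.2 mm lies outside the slab (half-thickness 0.04375 m). A symmetric pillbox spanning the full slab encloses Q_enc = ρ·d·A.
Flux = 2EA ⇒ E = |ρ|d/(2ε₀), independent of distance outside.
E = (1.60×10^-3)(0.0875)/(2·8.85×10^-12) = 7.91×10^6 N/C.

E ≈ 7.91×10^6 V/m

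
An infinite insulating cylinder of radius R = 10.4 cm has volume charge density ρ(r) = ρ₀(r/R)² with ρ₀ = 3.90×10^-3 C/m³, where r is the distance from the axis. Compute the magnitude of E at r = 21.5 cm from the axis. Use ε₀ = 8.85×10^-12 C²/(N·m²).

Choose a coaxial cylinder of radius r = 21.5 cm (arbitrary length L) as the Gaussian surface (r > R, full charge per length enclosed).
λ_enc = 2π ∫₀^R ρ₀(r'/R)^2 r' dr' = 2πρ₀R²/4 = 6.626e-5 C/m.
Since E is radial and uniform over the curved surface, Φ = E·2πrL = Q_enc/ε₀ = λ_enc L/ε₀.
E = |λ_enc|/(2πε₀r) = (6.626×10^-5)/(2π·8.85×10^-12·0.215) = 5.54×10^6 N/C.

E = 5.54e6 N/C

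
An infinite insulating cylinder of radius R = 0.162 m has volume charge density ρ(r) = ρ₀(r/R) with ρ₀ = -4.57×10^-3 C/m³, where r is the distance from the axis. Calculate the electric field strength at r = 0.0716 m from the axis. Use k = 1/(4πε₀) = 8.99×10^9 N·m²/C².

Take a coaxial cylindrical Gaussian surface of radius r = 0.0716 m and length L (r < R).
λ_enc = ∫₀^r ρ(r')·2πr' dr' = (2πρ₀/R)·r^3/3 = -2.169×10^-5 C/m.
Gauss's law: E·2πrL = λ_enc L/ε₀.
E = 2k|λ_enc|/r = 2(8.99×10^9)(2.169×10^-5)/(0.0716) = 5.45e6 N/C.

5.45e6 N/C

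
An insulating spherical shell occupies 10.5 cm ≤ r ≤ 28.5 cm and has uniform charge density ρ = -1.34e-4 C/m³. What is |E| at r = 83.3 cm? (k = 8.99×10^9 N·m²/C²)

Symmetry ⇒ E = E(r) r̂. Gaussian sphere of radius r = 83.3 cm (r > 28.5 cm, enclosing the whole shell).
Q_enc = ρ·(4π/3)(b³ − a³) = (-1.34×10^-4)·(4π/3)·((0.285)³ − (0.105)³) = -1.234×10^-5 C.
Applying ∮E·dA = Q_enc/ε₀ with Φ = E(4πr²):
E = k|Q_enc|/r² = (8.99×10^9)(1.234×10^-5)/(0.833)² = 1.60×10^5 N/C.

E ≈ 1.60e5 N/C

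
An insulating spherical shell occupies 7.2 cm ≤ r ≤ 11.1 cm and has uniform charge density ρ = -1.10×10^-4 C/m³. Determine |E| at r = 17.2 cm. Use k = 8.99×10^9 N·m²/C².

E ≈ 1.39×10^5 V/m

Take a concentric spherical Gaussian surface of radius r = 17.2 cm (r > 11.1 cm, enclosing the whole shell).
Q_enc = ρ·(4π/3)(b³ − a³) = (-1.10e-4)·(4π/3)·((0.111)³ − (0.072)³) = -4.582e-7 C.
Gauss's law: E·4πr² = Q_enc/ε₀.
E = k|Q_enc|/r² = (8.99×10^9)(4.582×10^-7)/(0.172)² = 1.39×10^5 N/C.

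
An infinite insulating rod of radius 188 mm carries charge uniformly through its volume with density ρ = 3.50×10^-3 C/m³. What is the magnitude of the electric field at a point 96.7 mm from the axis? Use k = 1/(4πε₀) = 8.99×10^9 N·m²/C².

E = 1.91×10^7 V/m

Take a coaxial cylindrical Gaussian surface of radius r = 96.7 mm and length L (r < R).
Charge inside radius r per length L is ρ·πr²·L, so λ_enc = ρπr² = 1.028e-4 C/m.
Gauss's law: E·2πrL = λ_enc L/ε₀.
E = 2k|λ_enc|/r = 2(8.99×10^9)(1.028e-4)/(0.0967) = 1.91×10^7 N/C.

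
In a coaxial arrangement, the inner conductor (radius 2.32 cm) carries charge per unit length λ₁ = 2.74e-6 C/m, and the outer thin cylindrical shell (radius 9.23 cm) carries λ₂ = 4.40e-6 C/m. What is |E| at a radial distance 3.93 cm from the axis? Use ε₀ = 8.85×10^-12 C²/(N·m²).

1.25×10^6 N/C

Choose a coaxial cylinder of radius r = 3.93 cm (arbitrary length L) as the Gaussian surface (between the conductors, 2.32 cm < r < 9.23 cm).
The shell at 9.23 cm lies outside the Gaussian surface, so λ_enc = λ₁ = 2.74e-6 C/m.
Gauss's law: E·2πrL = λ_enc L/ε₀.
E = |λ_enc|/(2πε₀r) = (2.74e-6)/(2π·8.85×10^-12·0.0393) = 1.25e6 N/C.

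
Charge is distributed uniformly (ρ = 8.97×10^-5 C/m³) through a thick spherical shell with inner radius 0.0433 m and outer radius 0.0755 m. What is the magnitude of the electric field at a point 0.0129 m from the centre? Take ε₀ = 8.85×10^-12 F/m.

|E| = 0 N/C

Take a concentric spherical Gaussian surface of radius r = 0.0129 m (r < 0.0433 m, inside the empty cavity).
No charge is enclosed, so by Gauss's law E·4πr² = 0 ⇒ E = 0.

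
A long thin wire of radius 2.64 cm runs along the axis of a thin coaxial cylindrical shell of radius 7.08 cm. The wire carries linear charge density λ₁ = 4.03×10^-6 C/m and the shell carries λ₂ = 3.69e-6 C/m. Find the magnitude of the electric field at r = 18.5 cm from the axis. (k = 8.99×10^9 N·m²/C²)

Take a coaxial cylindrical Gaussian surface of radius r = 18.5 cm and length L (r > 7.08 cm, enclosing both).
λ_enc = λ₁ + λ₂ = (4.03×10^-6) + (3.69e-6) = 7.72×10^-6 C/m.
Gauss's law: E·2πrL = λ_enc L/ε₀.
E = 2k|λ_enc|/r = 2(8.99×10^9)(7.72×10^-6)/(0.185) = 7.50e5 N/C.

7.50×10^5 V/m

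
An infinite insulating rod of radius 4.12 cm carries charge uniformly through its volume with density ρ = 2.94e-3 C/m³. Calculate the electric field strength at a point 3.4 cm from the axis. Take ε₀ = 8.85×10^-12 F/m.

|E| = 5.65×10^6 N/C

Take a coaxial cylindrical Gaussian surface of radius r = 3.4 cm and length L (r < R).
Charge inside radius r per length L is ρ·πr²·L, so λ_enc = ρπr² = 1.068e-5 C/m.
Gauss's law: E·2πrL = λ_enc L/ε₀.
E = |λ_enc|/(2πε₀r) = (1.068e-5)/(2π·8.85×10^-12·0.034) = 5.65×10^6 N/C.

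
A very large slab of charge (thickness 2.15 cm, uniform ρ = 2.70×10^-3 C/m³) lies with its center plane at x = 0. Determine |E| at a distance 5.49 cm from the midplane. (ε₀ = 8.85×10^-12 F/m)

The point |x| = 5.49 cm lies outside the slab (half-thickness 0.01075 m). A symmetric pillbox spanning the full slab encloses Q_enc = ρ·d·A.
Flux = 2EA ⇒ E = |ρ|d/(2ε₀), independent of distance outside.
E = (2.70×10^-3)(0.0215)/(2·8.85×10^-12) = 3.28×10^6 N/C.

E = 3.28×10^6 V/m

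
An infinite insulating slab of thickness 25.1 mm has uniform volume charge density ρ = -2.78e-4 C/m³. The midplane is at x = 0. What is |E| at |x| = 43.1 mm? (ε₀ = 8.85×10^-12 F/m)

The point |x| = 43.1 mm lies outside the slab (half-thickness 0.01255 m). A symmetric pillbox spanning the full slab encloses Q_enc = ρ·d·A.
Flux = 2EA ⇒ E = |ρ|d/(2ε₀), independent of distance outside.
E = (2.78×10^-4)(0.0251)/(2·8.85×10^-12) = 3.94×10^5 N/C.

3.94e5 N/C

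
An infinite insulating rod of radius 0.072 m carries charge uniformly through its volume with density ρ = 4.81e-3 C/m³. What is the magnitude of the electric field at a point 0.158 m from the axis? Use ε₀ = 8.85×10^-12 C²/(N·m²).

E ≈ 8.92×10^6 N/C

By cylindrical symmetry E is radial; use a coaxial Gaussian cylinder of radius 0.158 m and length L (r > 0.072 m, full cross-section enclosed).
λ_enc = ρ·πR² = (4.81×10^-3)π(0.072)² = 7.834×10^-5 C/m.
By Gauss's law (flux through the curved wall only), E·2πrL = λ_enc L/ε₀.
E = |λ_enc|/(2πε₀r) = (7.834×10^-5)/(2π·8.85×10^-12·0.158) = 8.92×10^6 N/C.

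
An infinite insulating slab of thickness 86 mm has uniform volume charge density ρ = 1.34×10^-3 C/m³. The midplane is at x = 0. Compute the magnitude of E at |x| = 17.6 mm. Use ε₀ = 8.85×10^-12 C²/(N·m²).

By symmetry E is perpendicular to the slab. A Gaussian pillbox from −17.6 mm to +17.6 mm (face area A) lies entirely within the slab.
Q_enc = ρ·(2x)·A and flux = 2EA, so 2EA = 2ρxA/ε₀ ⇒ E = |ρ|x/ε₀.
E = (1.34×10^-3)(0.0176)/(8.85×10^-12) = 2.66×10^6 N/C.

E = 2.66×10^6 N/C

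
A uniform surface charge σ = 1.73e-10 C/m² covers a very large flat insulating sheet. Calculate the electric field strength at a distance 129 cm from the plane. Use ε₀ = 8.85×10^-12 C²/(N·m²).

The symmetry is planar: E is normal to the sheet and the same magnitude on both sides. Take a pillbox straddling the sheet with end-cap area A.
Flux Φ = 2EA and Q_enc = σA, so 2EA = σA/ε₀ ⇒ E = |σ|/(2ε₀), independent of distance.
E = |σ|/(2ε₀) = (1.73e-10)/(2·8.85×10^-12) = 9.77 N/C.

E = 9.77 N/C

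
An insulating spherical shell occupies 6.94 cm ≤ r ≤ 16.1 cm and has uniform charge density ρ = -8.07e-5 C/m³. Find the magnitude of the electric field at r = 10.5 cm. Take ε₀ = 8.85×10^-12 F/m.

Symmetry ⇒ E = E(r) r̂. Gaussian sphere of radius r = 10.5 cm (within the shell material, 6.94 cm < r < 16.1 cm).
Only the shell between 6.94 cm and r is enclosed: Q_enc = ρ·(4π/3)(r³ − a³) = (-8.07×10^-5)·(4π/3)·((0.105)³ − (0.0694)³) = -2.783×10^-7 C.
Since E is radial and uniform over the Gaussian sphere, Φ = E·4πr² = Q_enc/ε₀.
E = |Q_enc|/(4πε₀r²) = (2.783×10^-7)/(4π·8.85×10^-12·(0.105)²) = 2.27×10^5 N/C.

2.27e5 N/C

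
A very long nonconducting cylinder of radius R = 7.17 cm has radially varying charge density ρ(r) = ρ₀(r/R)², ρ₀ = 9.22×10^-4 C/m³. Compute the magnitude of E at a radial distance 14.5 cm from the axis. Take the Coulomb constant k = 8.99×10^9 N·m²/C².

Choose a coaxial cylinder of radius r = 14.5 cm (arbitrary length L) as the Gaussian surface (r > R, full charge per length enclosed).
λ_enc = 2π ∫₀^R ρ₀(r'/R)^2 r' dr' = 2πρ₀R²/4 = 7.445×10^-6 C/m.
Gauss's law: E·2πrL = λ_enc L/ε₀.
E = 2k|λ_enc|/r = 2(8.99×10^9)(7.445×10^-6)/(0.145) = 9.23×10^5 N/C.

E ≈ 9.23×10^5 N/C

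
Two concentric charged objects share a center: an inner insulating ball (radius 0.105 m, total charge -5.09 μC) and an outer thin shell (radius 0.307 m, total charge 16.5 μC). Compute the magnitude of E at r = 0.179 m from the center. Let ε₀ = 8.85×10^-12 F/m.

E = 1.43×10^6 N/C

Use a concentric Gaussian sphere at r = 0.179 m (between the bodies, 0.105 m < r < 0.307 m).
Only the inner charge is enclosed; the outer shell contributes nothing inside itself. Q_enc = -5.09 μC = -5.09e-6 C.
Applying ∮E·dA = Q_enc/ε₀ with Φ = E(4πr²):
E = |Q_enc|/(4πε₀r²) = (5.09×10^-6)/(4π·8.85×10^-12·(0.179)²) = 1.43e6 N/C.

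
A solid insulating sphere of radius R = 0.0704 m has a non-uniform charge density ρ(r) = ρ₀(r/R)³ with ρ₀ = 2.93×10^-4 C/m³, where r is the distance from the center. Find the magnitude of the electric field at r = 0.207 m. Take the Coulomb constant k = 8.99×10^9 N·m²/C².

|E| ≈ 4.49e4 N/C

By spherical symmetry E is radial; choose a Gaussian sphere of radius r = 0.207 m (r > R, all charge enclosed).
Q_enc = 4π ∫₀^R ρ₀(r'/R)^3 r'² dr' = 4πρ₀R³/6 = 2.141×10^-7 C.
Gauss's law: E·4πr² = Q_enc/ε₀.
E = k|Q_enc|/r² = (8.99×10^9)(2.141×10^-7)/(0.207)² = 4.49e4 N/C.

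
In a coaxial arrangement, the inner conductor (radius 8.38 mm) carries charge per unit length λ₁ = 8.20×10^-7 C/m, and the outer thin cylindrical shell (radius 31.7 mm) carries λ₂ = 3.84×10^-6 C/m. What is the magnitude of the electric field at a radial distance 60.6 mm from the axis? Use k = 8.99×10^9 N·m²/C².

By cylindrical symmetry E is radial; use a coaxial Gaussian cylinder of radius 60.6 mm and length L (r > 31.7 mm, enclosing both).
λ_enc = λ₁ + λ₂ = (8.20×10^-7) + (3.84×10^-6) = 4.66×10^-6 C/m.
Since E is radial and uniform over the curved surface, Φ = E·2πrL = Q_enc/ε₀ = λ_enc L/ε₀.
E = 2k|λ_enc|/r = 2(8.99×10^9)(4.66e-6)/(0.0606) = 1.38e6 N/C.

|E| = 1.38e6 V/m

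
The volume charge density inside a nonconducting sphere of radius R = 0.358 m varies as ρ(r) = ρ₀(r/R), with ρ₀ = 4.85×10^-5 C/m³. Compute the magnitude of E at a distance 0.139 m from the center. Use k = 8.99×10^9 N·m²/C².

Use a concentric Gaussian sphere at r = 0.139 m (r < R).
Q_enc = ∫₀^r ρ(r')·4πr'² dr' = (4πρ₀/R) ∫₀^r r'^3 dr' = 4πρ₀ r^4/(4·R) = 1.589×10^-7 C.
Gauss's law: E·4πr² = Q_enc/ε₀.
E = k|Q_enc|/r² = (8.99×10^9)(1.589×10^-7)/(0.139)² = 7.39×10^4 N/C.

|E| ≈ 7.39e4 V/m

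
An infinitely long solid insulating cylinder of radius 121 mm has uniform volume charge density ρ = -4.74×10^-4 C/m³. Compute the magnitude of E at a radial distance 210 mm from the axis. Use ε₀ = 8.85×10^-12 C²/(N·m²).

1.87×10^6 V/m

By cylindrical symmetry E is radial; use a coaxial Gaussian cylinder of radius 210 mm and length L (r > 121 mm, full cross-section enclosed).
λ_enc = ρ·πR² = (-4.74e-4)π(0.121)² = -2.18e-5 C/m.
Applying ∮E·dA = Q_enc/ε₀ with the end caps contributing no flux:
E = |λ_enc|/(2πε₀r) = (2.18e-5)/(2π·8.85×10^-12·0.21) = 1.87e6 N/C.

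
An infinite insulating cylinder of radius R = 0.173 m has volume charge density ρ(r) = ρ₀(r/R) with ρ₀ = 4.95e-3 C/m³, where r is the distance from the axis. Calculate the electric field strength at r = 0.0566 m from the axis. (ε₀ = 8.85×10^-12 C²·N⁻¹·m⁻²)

|E| = 3.45×10^6 N/C

Take a coaxial cylindrical Gaussian surface of radius r = 0.0566 m and length L (r < R).
λ_enc = ∫₀^r ρ(r')·2πr' dr' = (2πρ₀/R)·r^3/3 = 1.087×10^-5 C/m.
By Gauss's law (flux through the curved wall only), E·2πrL = λ_enc L/ε₀.
E = |λ_enc|/(2πε₀r) = (1.087×10^-5)/(2π·8.85×10^-12·0.0566) = 3.45e6 N/C.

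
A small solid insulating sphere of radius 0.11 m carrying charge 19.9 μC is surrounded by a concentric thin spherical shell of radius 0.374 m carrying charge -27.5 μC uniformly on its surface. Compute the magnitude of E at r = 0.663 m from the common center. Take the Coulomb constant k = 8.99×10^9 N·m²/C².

Take a concentric spherical Gaussian surface of radius r = 0.663 m (r > 0.374 m, enclosing both).
Q_enc = (19.9 μC) + (-27.5 μC) = -7.60×10^-6 C.
Applying ∮E·dA = Q_enc/ε₀ with Φ = E(4πr²):
E = k|Q_enc|/r² = (8.99×10^9)(7.60×10^-6)/(0.663)² = 1.55×10^5 N/C.

E = 1.55e5 N/C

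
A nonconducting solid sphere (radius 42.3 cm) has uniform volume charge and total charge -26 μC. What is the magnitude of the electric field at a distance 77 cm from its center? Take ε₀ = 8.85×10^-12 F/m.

Symmetry ⇒ E = E(r) r̂. Gaussian sphere of radius r = 77 cm (r > R, so the entire charge is enclosed).
Q_enc = -26 μC = -2.60×10^-5 C.
Since E is radial and uniform over the Gaussian sphere, Φ = E·4πr² = Q_enc/ε₀.
E = |Q_enc|/(4πε₀r²) = (2.60×10^-5)/(4π·8.85×10^-12·(0.77)²) = 3.94e5 N/C.

E = 3.94×10^5 V/m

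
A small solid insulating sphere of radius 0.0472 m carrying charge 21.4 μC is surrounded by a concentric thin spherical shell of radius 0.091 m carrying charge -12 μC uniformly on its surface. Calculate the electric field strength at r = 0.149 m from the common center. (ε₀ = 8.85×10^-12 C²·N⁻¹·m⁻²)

Use a concentric Gaussian sphere at r = 0.149 m (r > 0.091 m, enclosing both).
Q_enc = (21.4 μC) + (-12 μC) = 9.40×10^-6 C.
Gauss's law: E·4πr² = Q_enc/ε₀.
E = |Q_enc|/(4πε₀r²) = (9.40×10^-6)/(4π·8.85×10^-12·(0.149)²) = 3.81e6 N/C.

3.81×10^6 N/C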